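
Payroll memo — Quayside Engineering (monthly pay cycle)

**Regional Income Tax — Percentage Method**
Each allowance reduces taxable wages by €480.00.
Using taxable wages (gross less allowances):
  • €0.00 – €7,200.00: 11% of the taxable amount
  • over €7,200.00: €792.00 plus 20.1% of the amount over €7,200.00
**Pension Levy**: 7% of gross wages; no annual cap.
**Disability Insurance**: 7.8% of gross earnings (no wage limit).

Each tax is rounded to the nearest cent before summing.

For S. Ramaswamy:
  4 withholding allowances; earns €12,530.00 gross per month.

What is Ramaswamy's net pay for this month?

€9,198.15

Regional Income Tax: taxable = €12,530.00 − 4×€480.00 = €10,610.00
  €792.00 + 20.1% × (€10,610.00 − €7,200.00) = €792.00 + 20.1% × €3,410.00 = €1,477.41
Pension Levy: 7% × €12,530.00 = €877.10
Disability Insurance: 7.8% × €12,530.00 = €977.34
Total withheld: €1,477.41 + €877.10 + €977.34 = €3,331.85
Net pay: €12,530.00 − €3,331.85 = €9,198.15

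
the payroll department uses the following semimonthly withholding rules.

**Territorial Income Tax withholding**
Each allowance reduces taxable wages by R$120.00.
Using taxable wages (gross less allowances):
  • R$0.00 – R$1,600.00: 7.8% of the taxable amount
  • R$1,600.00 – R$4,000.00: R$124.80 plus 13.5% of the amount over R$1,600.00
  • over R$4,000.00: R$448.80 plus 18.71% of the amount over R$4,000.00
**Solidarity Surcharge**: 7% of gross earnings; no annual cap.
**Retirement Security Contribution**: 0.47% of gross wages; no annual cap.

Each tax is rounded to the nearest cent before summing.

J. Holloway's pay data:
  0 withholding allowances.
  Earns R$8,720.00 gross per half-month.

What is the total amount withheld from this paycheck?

Territorial Income Tax: taxable = R$8,720.00
  R$448.80 + 18.71% × (R$8,720.00 − R$4,000.00) = R$448.80 + 18.71% × R$4,720.00 = R$1,331.91
Solidarity Surcharge: 7% × R$8,720.00 = R$610.40
Retirement Security Contribution: 0.47% × R$8,720.00 = R$40.98
Total: R$1,331.91 + R$610.40 + R$40.98 = R$1,983.29

R$1,983.29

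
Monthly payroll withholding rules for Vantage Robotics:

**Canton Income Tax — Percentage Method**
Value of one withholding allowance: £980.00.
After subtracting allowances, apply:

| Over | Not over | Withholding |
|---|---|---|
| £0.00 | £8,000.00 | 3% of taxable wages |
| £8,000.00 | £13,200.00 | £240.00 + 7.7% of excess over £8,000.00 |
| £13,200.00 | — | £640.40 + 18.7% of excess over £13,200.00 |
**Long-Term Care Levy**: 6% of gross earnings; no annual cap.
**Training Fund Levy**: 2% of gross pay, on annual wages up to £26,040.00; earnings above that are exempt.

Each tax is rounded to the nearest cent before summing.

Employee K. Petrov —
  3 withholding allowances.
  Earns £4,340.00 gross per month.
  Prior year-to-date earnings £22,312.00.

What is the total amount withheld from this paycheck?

£376.96

Canton Income Tax: taxable = £4,340.00 − 3×£980.00 = £1,400.00
  3% × £1,400.00 = £42.00
Long-Term Care Levy: 6% × £4,340.00 = £260.40
Training Fund Levy: cap £26,040.00 − YTD £22,312.00 = £3,728.00 subject; 2% × £3,728.00 = £74.56
Total: £42.00 + £260.40 + £74.56 = £376.96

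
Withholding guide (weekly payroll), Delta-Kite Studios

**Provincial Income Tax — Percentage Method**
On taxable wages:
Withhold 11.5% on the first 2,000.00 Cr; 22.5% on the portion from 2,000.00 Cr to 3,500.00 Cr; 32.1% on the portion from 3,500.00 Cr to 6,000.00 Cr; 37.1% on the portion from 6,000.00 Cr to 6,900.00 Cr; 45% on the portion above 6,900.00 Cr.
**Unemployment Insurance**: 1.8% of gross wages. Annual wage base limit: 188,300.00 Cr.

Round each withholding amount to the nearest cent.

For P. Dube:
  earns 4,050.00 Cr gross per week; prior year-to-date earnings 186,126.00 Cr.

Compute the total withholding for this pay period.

Provincial Income Tax: taxable = 4,050.00 Cr
  567.50 Cr + 32.1% × (4,050.00 Cr − 3,500.00 Cr) = 567.50 Cr + 32.1% × 550.00 Cr = 744.05 Cr
Unemployment Insurance: cap 188,300.00 Cr − YTD 186,126.00 Cr = 2,174.00 Cr subject; 1.8% × 2,174.00 Cr = 39.13 Cr
Total: 744.05 Cr + 39.13 Cr = 783.18 Cr

783.18 Cr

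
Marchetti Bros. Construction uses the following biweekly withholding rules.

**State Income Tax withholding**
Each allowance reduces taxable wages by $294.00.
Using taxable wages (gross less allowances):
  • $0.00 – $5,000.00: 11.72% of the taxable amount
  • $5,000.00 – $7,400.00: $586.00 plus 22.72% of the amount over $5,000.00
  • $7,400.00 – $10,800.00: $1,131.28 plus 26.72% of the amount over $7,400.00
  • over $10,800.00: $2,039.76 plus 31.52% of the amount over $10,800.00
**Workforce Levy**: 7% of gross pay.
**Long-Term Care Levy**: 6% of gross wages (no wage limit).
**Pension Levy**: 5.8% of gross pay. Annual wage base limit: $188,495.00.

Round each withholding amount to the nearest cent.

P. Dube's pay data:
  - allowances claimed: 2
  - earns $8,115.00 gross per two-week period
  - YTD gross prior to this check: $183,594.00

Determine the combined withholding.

$2,504.42

State Income Tax: taxable = $8,115.00 − 2×$294.00 = $7,527.00
  $1,131.28 + 26.72% × ($7,527.00 − $7,400.00) = $1,131.28 + 26.72% × $127.00 = $1,165.21
Workforce Levy: 7% × $8,115.00 = $568.05
Long-Term Care Levy: 6% × $8,115.00 = $486.90
Pension Levy: cap $188,495.00 − YTD $183,594.00 = $4,901.00 subject; 5.8% × $4,901.00 = $284.26
Total: $1,165.21 + $568.05 + $486.90 + $284.26 = $2,504.42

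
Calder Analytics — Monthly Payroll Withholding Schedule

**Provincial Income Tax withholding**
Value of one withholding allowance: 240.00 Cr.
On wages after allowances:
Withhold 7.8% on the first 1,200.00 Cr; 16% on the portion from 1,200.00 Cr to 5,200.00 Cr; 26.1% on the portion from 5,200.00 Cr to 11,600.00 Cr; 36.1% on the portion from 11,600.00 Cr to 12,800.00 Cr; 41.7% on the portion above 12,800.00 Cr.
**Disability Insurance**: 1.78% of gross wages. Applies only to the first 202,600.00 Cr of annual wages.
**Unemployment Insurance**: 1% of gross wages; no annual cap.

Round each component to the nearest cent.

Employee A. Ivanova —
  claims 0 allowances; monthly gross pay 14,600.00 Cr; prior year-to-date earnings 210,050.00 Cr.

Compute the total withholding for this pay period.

3,733.80 Cr

Provincial Income Tax: taxable = 14,600.00 Cr
  2,837.20 Cr + 41.7% × (14,600.00 Cr − 12,800.00 Cr) = 2,837.20 Cr + 41.7% × 1,800.00 Cr = 3,587.80 Cr
Disability Insurance: YTD 210,050.00 Cr ≥ cap 202,600.00 Cr → 0.00 Cr
Unemployment Insurance: 1% × 14,600.00 Cr = 146.00 Cr
Total: 3,587.80 Cr + 0.00 Cr + 146.00 Cr = 3,733.80 Cr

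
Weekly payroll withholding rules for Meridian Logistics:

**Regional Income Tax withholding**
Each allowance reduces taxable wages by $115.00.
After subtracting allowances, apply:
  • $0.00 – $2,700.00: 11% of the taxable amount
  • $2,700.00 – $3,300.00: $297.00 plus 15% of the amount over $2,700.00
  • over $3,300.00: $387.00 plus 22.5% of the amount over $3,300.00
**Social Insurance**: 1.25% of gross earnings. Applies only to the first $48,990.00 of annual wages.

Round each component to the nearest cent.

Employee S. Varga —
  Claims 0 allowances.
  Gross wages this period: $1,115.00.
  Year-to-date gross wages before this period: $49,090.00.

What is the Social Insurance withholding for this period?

Social Insurance: YTD $49,090.00 ≥ cap $48,990.00 → $0.00

$0.00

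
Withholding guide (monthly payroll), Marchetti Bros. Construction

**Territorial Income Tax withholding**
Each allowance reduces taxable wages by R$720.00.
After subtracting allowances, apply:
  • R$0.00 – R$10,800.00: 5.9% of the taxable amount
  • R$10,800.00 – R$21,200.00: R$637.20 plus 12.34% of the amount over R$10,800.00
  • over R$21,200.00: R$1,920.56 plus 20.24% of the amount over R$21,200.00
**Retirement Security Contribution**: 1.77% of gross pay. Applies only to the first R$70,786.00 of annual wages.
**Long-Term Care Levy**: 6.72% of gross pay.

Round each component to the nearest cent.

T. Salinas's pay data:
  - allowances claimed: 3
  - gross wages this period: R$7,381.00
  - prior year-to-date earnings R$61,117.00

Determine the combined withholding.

R$934.68

Territorial Income Tax: taxable = R$7,381.00 − 3×R$720.00 = R$5,221.00
  5.9% × R$5,221.00 = R$308.04
Retirement Security Contribution: 1.77% × R$7,381.00 = R$130.64
Long-Term Care Levy: 6.72% × R$7,381.00 = R$496.00
Total: R$308.04 + R$130.64 + R$496.00 = R$934.68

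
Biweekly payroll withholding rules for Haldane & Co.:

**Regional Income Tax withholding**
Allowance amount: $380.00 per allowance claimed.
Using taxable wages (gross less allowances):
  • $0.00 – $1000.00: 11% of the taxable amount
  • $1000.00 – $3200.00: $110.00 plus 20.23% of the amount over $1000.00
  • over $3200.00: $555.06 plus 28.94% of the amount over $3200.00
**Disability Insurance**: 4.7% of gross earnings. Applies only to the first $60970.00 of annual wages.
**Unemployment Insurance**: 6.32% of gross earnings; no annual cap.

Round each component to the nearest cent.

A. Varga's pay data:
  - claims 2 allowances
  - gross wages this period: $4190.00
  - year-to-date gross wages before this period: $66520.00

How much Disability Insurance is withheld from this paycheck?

Disability Insurance: YTD $66520.00 ≥ cap $60970.00 → $0.00

$0.00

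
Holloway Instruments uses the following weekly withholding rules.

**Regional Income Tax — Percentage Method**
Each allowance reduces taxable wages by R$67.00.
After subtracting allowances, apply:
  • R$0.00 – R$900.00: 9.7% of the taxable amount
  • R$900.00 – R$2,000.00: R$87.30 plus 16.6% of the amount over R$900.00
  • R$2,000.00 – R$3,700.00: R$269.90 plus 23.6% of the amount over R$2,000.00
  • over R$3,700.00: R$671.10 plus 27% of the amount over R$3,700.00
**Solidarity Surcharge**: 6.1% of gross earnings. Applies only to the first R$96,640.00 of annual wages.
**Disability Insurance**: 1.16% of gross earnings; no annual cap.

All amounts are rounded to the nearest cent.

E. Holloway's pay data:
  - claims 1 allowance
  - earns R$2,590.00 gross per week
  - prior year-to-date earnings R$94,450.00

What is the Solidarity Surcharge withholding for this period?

R$133.59

Solidarity Surcharge: cap R$96,640.00 − YTD R$94,450.00 = R$2,190.00 subject; 6.1% × R$2,190.00 = R$133.59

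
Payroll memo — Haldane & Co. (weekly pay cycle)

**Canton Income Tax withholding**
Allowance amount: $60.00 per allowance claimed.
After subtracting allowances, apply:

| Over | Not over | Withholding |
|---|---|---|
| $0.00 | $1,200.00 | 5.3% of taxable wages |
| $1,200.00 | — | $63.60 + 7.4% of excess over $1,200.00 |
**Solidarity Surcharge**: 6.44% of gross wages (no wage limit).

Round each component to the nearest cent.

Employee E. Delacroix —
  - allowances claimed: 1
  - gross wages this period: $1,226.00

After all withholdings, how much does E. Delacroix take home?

$1,085.25

Canton Income Tax: taxable = $1,226.00 − 1×$60.00 = $1,166.00
  5.3% × $1,166.00 = $61.80
Solidarity Surcharge: 6.44% × $1,226.00 = $78.95
Total withheld: $61.80 + $78.95 = $140.75
Net pay: $1,226.00 − $140.75 = $1,085.25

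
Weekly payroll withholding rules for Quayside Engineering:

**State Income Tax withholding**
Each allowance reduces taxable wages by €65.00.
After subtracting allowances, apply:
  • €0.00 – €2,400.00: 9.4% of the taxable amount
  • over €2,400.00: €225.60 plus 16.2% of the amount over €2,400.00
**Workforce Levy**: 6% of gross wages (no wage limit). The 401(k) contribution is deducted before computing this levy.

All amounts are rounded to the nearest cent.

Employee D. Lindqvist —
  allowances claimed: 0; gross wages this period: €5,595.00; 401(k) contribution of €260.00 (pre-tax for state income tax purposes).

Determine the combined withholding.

€1,021.17

State Income Tax: taxable = €5,595.00 − €260.00 = €5,335.00
  €225.60 + 16.2% × (€5,335.00 − €2,400.00) = €225.60 + 16.2% × €2,935.00 = €701.07
Workforce Levy: 6% × €5,335.00 = €320.10
Total: €701.07 + €320.10 = €1,021.17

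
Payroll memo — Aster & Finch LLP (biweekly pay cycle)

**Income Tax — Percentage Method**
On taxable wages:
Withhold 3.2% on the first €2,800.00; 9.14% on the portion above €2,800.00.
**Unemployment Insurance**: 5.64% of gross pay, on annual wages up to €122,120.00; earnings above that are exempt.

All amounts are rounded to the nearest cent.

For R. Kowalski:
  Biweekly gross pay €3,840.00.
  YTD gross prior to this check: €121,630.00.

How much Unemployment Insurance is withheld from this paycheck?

€27.64

Unemployment Insurance: cap €122,120.00 − YTD €121,630.00 = €490.00 subject; 5.64% × €490.00 = €27.64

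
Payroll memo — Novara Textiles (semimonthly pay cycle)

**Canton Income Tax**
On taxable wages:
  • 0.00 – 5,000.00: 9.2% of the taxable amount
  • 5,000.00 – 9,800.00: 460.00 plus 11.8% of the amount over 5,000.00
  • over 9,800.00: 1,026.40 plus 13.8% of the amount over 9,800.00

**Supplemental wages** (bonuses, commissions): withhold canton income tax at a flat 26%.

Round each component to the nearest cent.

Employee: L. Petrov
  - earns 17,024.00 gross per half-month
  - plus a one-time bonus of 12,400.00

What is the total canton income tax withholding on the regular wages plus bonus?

Canton Income Tax: taxable = 17,024.00
  1,026.40 + 13.8% × (17,024.00 − 9,800.00) = 1,026.40 + 13.8% × 7,224.00 = 2,023.31
Supplemental (26% flat on bonus): 26% × 12,400.00 = 3,224.00
Total canton income tax: 2,023.31 + 3,224.00 = 5,247.31

5,247.31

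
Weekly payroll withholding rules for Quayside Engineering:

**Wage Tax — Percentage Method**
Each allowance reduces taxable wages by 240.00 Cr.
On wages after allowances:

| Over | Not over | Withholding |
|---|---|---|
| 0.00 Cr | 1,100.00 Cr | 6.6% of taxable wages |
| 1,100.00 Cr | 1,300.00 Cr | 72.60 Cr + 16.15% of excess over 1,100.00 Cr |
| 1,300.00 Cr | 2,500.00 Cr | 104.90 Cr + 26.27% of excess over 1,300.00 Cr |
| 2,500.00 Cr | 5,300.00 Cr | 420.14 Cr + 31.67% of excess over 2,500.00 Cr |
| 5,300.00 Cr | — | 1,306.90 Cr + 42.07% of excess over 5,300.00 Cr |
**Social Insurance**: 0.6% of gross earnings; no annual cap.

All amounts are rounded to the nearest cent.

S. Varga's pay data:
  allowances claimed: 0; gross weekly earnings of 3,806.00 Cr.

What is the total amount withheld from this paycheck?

Wage Tax: taxable = 3,806.00 Cr
  420.14 Cr + 31.67% × (3,806.00 Cr − 2,500.00 Cr) = 420.14 Cr + 31.67% × 1,306.00 Cr = 833.75 Cr
Social Insurance: 0.6% × 3,806.00 Cr = 22.84 Cr
Total: 833.75 Cr + 22.84 Cr = 856.59 Cr

856.59 Cr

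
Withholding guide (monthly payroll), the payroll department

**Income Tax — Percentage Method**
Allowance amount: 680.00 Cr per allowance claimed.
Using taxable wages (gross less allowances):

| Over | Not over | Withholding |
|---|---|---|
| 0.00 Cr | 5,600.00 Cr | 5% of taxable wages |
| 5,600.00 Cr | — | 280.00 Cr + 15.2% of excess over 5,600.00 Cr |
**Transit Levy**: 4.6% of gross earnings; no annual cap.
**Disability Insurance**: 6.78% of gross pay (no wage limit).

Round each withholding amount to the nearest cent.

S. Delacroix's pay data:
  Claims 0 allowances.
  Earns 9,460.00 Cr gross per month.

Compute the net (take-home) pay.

7,516.73 Cr

Income Tax: taxable = 9,460.00 Cr
  280.00 Cr + 15.2% × (9,460.00 Cr − 5,600.00 Cr) = 280.00 Cr + 15.2% × 3,860.00 Cr = 866.72 Cr
Transit Levy: 4.6% × 9,460.00 Cr = 435.16 Cr
Disability Insurance: 6.78% × 9,460.00 Cr = 641.39 Cr
Total withheld: 866.72 Cr + 435.16 Cr + 641.39 Cr = 1,943.27 Cr
Net pay: 9,460.00 Cr − 1,943.27 Cr = 7,516.73 Cr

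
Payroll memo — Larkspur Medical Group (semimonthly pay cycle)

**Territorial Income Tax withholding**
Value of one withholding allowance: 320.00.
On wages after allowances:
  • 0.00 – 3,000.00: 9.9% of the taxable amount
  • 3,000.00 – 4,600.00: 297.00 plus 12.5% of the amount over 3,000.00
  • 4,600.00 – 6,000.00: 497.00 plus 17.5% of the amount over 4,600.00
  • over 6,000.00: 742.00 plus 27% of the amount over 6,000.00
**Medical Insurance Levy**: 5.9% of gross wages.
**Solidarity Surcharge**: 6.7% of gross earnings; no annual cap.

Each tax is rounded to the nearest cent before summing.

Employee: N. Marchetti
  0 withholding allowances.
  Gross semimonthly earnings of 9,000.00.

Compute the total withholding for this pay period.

2,686.00

Territorial Income Tax: taxable = 9,000.00
  742.00 + 27% × (9,000.00 − 6,000.00) = 742.00 + 27% × 3,000.00 = 1,552.00
Medical Insurance Levy: 5.9% × 9,000.00 = 531.00
Solidarity Surcharge: 6.7% × 9,000.00 = 603.00
Total: 1,552.00 + 531.00 + 603.00 = 2,686.00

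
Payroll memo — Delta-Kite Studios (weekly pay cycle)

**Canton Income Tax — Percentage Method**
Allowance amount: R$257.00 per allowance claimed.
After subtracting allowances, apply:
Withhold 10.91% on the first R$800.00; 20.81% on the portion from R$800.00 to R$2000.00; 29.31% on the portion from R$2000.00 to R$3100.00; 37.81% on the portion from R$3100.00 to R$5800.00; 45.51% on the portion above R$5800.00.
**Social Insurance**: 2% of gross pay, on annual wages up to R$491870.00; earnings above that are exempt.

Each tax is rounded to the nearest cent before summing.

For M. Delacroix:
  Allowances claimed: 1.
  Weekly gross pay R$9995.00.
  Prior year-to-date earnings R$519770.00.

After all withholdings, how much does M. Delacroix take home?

Canton Income Tax: taxable = R$9995.00 − 1×R$257.00 = R$9738.00
  R$1680.28 + 45.51% × (R$9738.00 − R$5800.00) = R$1680.28 + 45.51% × R$3938.00 = R$3472.46
Social Insurance: YTD R$519770.00 ≥ cap R$491870.00 → R$0.00
Total withheld: R$3472.46 + R$0.00 = R$3472.46
Net pay: R$9995.00 − R$3472.46 = R$6522.54

R$6522.54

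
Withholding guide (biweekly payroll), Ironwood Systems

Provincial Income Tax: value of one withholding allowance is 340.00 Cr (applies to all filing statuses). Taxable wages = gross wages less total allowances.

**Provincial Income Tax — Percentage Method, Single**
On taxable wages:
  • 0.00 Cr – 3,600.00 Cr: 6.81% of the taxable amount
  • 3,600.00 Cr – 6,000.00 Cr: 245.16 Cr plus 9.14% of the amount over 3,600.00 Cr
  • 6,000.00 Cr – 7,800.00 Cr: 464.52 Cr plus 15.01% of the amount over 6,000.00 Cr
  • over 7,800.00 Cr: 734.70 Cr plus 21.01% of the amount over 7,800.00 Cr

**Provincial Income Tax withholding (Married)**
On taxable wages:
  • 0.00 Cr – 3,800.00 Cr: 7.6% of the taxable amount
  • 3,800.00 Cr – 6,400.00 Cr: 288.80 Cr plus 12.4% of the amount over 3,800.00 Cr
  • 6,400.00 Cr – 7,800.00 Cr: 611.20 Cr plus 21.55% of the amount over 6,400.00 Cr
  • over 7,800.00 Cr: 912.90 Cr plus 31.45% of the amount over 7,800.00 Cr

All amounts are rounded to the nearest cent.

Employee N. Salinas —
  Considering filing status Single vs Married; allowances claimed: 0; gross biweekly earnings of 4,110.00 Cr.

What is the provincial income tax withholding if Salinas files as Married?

Provincial Income Tax (Married): taxable = 4,110.00 Cr
  288.80 Cr + 12.4% × (4,110.00 Cr − 3,800.00 Cr) = 288.80 Cr + 12.4% × 310.00 Cr = 327.24 Cr

327.24 Cr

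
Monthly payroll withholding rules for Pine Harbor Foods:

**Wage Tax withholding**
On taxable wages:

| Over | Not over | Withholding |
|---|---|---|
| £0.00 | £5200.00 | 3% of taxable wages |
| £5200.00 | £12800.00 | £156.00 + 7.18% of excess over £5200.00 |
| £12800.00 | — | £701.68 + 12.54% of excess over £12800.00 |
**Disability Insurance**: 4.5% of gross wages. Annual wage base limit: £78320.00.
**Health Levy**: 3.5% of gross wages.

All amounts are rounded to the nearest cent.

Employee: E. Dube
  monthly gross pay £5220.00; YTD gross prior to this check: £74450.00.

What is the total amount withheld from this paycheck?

£514.29

Wage Tax: taxable = £5220.00
  £156.00 + 7.18% × (£5220.00 − £5200.00) = £156.00 + 7.18% × £20.00 = £157.44
Disability Insurance: cap £78320.00 − YTD £74450.00 = £3870.00 subject; 4.5% × £3870.00 = £174.15
Health Levy: 3.5% × £5220.00 = £182.70
Total: £157.44 + £174.15 + £182.70 = £514.29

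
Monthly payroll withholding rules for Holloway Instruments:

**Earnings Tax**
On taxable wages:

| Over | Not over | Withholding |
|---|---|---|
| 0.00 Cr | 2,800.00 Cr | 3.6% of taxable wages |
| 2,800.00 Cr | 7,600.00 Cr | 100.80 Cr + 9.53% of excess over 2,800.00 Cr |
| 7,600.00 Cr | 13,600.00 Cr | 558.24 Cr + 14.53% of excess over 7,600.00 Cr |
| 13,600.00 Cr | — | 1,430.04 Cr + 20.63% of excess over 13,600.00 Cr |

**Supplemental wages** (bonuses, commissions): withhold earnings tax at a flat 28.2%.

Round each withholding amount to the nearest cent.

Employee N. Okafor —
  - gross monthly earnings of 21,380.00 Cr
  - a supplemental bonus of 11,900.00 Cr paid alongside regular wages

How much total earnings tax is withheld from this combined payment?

6,390.85 Cr

Earnings Tax: taxable = 21,380.00 Cr
  1,430.04 Cr + 20.63% × (21,380.00 Cr − 13,600.00 Cr) = 1,430.04 Cr + 20.63% × 7,780.00 Cr = 3,035.05 Cr
Supplemental (28.2% flat on bonus): 28.2% × 11,900.00 Cr = 3,355.80 Cr
Total earnings tax: 3,035.05 Cr + 3,355.80 Cr = 6,390.85 Cr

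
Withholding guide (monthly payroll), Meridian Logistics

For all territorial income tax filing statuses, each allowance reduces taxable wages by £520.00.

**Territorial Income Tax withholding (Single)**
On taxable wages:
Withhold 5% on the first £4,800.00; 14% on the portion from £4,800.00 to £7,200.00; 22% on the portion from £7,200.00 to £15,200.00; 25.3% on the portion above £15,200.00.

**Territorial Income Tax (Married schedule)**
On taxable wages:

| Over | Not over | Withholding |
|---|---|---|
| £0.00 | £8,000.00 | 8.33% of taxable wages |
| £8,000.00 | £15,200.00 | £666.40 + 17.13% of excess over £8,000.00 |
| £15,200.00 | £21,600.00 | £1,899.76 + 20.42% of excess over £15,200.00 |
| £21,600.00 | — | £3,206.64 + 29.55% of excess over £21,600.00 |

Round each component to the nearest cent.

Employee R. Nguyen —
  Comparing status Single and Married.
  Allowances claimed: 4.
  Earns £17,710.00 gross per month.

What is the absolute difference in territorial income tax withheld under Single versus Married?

Territorial Income Tax (Single): taxable = £17,710.00 − 4×£520.00 = £15,630.00
  £2,336.00 + 25.3% × (£15,630.00 − £15,200.00) = £2,336.00 + 25.3% × £430.00 = £2,444.79
Territorial Income Tax (Married): taxable = £17,710.00 − 4×£520.00 = £15,630.00
  £1,899.76 + 20.42% × (£15,630.00 − £15,200.00) = £1,899.76 + 20.42% × £430.00 = £1,987.57
Difference: |£2,444.79 − £1,987.57| = £457.22 (higher under Single)

£457.22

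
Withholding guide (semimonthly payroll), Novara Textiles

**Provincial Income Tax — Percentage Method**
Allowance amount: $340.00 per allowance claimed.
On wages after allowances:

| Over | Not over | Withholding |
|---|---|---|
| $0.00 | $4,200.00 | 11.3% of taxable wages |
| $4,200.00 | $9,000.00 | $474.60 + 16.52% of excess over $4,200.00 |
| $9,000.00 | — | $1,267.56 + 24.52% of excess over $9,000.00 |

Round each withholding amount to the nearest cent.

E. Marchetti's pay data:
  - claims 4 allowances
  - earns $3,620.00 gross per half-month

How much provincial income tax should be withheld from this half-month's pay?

Provincial Income Tax: taxable = $3,620.00 − 4×$340.00 = $2,260.00
  11.3% × $2,260.00 = $255.38

$255.38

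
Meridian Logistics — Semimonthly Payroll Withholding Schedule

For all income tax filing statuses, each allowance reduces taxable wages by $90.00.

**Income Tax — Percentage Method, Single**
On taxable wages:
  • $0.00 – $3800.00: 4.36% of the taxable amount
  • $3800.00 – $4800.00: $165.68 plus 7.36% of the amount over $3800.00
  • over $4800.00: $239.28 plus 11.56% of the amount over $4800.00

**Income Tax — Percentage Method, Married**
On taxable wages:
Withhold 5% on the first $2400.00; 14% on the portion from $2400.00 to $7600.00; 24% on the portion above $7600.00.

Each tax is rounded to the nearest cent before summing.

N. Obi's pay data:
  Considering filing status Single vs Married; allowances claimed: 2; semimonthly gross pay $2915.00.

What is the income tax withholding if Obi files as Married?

Income Tax (Married): taxable = $2915.00 − 2×$90.00 = $2735.00
  $120.00 + 14% × ($2735.00 − $2400.00) = $120.00 + 14% × $335.00 = $166.90

$166.90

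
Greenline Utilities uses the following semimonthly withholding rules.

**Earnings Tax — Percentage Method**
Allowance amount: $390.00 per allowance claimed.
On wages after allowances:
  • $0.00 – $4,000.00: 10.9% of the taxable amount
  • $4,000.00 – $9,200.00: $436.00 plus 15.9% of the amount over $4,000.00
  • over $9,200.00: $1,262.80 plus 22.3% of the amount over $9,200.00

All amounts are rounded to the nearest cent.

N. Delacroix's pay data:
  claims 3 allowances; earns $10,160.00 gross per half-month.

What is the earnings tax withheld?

Earnings Tax: taxable = $10,160.00 − 3×$390.00 = $8,990.00
  $436.00 + 15.9% × ($8,990.00 − $4,000.00) = $436.00 + 15.9% × $4,990.00 = $1,229.41

$1,229.41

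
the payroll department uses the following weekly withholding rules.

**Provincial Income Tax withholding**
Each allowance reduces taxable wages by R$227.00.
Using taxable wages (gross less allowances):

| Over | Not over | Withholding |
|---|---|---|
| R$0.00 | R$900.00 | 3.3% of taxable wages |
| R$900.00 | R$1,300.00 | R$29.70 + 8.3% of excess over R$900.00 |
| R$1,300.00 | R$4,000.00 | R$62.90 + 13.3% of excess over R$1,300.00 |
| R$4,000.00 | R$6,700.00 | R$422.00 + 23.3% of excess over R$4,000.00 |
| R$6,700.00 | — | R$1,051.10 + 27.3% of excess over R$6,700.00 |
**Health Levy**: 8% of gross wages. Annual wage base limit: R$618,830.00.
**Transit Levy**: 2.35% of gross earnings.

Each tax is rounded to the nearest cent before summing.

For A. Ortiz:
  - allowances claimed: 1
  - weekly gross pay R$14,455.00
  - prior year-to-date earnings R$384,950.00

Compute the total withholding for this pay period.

Provincial Income Tax: taxable = R$14,455.00 − 1×R$227.00 = R$14,228.00
  R$1,051.10 + 27.3% × (R$14,228.00 − R$6,700.00) = R$1,051.10 + 27.3% × R$7,528.00 = R$3,106.24
Health Levy: 8% × R$14,455.00 = R$1,156.40
Transit Levy: 2.35% × R$14,455.00 = R$339.69
Total: R$3,106.24 + R$1,156.40 + R$339.69 = R$4,602.33

R$4,602.33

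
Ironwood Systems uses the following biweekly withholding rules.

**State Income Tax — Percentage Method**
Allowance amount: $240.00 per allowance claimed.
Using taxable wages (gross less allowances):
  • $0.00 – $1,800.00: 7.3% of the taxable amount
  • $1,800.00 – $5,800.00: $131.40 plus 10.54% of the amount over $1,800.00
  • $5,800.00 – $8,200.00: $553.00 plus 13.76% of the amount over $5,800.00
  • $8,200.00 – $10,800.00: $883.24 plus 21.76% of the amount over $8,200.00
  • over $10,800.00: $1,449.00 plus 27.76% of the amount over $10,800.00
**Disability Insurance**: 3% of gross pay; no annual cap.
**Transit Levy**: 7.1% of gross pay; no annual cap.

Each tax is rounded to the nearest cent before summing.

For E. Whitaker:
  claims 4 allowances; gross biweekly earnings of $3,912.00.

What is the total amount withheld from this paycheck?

State Income Tax: taxable = $3,912.00 − 4×$240.00 = $2,952.00
  $131.40 + 10.54% × ($2,952.00 − $1,800.00) = $131.40 + 10.54% × $1,152.00 = $252.82
Disability Insurance: 3% × $3,912.00 = $117.36
Transit Levy: 7.1% × $3,912.00 = $277.75
Total: $252.82 + $117.36 + $277.75 = $647.93

$647.93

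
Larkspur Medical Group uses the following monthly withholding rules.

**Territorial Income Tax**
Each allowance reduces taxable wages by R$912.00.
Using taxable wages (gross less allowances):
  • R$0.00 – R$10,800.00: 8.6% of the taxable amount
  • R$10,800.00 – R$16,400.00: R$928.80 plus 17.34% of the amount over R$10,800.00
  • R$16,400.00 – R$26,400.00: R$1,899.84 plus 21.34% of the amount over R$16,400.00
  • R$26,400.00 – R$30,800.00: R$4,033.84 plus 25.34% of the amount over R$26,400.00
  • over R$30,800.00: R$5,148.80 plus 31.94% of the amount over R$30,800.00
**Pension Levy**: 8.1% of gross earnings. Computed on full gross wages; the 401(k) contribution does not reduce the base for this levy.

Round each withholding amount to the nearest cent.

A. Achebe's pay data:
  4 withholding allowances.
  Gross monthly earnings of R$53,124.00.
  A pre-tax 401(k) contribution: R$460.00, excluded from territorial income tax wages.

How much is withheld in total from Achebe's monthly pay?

Territorial Income Tax: taxable = R$53,124.00 − R$460.00 − 4×R$912.00 = R$49,016.00
  R$5,148.80 + 31.94% × (R$49,016.00 − R$30,800.00) = R$5,148.80 + 31.94% × R$18,216.00 = R$10,966.99
Pension Levy: 8.1% × R$53,124.00 = R$4,303.04
Total: R$10,966.99 + R$4,303.04 = R$15,270.03

R$15,270.03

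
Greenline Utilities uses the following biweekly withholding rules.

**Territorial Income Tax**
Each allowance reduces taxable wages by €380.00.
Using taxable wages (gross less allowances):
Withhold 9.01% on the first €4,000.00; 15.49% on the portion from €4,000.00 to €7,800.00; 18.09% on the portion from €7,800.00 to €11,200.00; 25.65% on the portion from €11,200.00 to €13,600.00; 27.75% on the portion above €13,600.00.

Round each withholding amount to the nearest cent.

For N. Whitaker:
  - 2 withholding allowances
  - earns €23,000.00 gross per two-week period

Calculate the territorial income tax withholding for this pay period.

€4,577.28

Territorial Income Tax: taxable = €23,000.00 − 2×€380.00 = €22,240.00
  €2,179.68 + 27.75% × (€22,240.00 − €13,600.00) = €2,179.68 + 27.75% × €8,640.00 = €4,577.28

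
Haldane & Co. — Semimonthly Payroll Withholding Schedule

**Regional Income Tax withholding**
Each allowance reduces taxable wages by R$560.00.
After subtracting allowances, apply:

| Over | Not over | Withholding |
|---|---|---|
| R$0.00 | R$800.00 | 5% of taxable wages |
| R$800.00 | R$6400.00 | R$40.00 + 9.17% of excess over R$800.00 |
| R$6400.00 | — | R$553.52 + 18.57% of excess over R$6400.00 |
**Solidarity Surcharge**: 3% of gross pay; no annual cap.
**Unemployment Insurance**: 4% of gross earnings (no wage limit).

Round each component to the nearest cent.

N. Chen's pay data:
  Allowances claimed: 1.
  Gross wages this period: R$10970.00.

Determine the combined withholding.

Regional Income Tax: taxable = R$10970.00 − 1×R$560.00 = R$10410.00
  R$553.52 + 18.57% × (R$10410.00 − R$6400.00) = R$553.52 + 18.57% × R$4010.00 = R$1298.18
Solidarity Surcharge: 3% × R$10970.00 = R$329.10
Unemployment Insurance: 4% × R$10970.00 = R$438.80
Total: R$1298.18 + R$329.10 + R$438.80 = R$2066.08

R$2066.08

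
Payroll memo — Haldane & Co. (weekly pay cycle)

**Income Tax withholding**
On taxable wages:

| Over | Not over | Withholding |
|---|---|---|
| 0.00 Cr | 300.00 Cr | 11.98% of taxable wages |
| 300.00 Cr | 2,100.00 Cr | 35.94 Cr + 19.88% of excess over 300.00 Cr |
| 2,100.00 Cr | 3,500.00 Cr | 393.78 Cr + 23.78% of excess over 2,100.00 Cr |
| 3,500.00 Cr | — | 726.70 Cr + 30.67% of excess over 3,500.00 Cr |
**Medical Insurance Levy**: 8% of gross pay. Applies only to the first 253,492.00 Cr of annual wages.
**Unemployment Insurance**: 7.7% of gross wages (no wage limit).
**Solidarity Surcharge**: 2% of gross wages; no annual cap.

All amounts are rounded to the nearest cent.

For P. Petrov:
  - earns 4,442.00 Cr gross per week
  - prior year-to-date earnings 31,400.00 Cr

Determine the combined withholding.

1,801.84 Cr

Income Tax: taxable = 4,442.00 Cr
  726.70 Cr + 30.67% × (4,442.00 Cr − 3,500.00 Cr) = 726.70 Cr + 30.67% × 942.00 Cr = 1,015.61 Cr
Medical Insurance Levy: 8% × 4,442.00 Cr = 355.36 Cr
Unemployment Insurance: 7.7% × 4,442.00 Cr = 342.03 Cr
Solidarity Surcharge: 2% × 4,442.00 Cr = 88.84 Cr
Total: 1,015.61 Cr + 355.36 Cr + 342.03 Cr + 88.84 Cr = 1,801.84 Cr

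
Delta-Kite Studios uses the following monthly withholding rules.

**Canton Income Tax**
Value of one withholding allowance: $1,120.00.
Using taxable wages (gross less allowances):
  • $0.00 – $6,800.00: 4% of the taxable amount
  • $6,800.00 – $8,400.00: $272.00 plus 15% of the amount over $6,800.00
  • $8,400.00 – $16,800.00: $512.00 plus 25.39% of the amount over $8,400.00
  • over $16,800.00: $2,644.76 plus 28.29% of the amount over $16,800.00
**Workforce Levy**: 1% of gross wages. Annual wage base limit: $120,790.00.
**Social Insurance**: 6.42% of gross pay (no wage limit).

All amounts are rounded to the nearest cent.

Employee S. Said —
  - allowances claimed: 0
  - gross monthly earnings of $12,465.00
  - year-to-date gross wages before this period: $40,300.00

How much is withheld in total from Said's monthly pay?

$2,469.00

Canton Income Tax: taxable = $12,465.00
  $512.00 + 25.39% × ($12,465.00 − $8,400.00) = $512.00 + 25.39% × $4,065.00 = $1,544.10
Workforce Levy: 1% × $12,465.00 = $124.65
Social Insurance: 6.42% × $12,465.00 = $800.25
Total: $1,544.10 + $124.65 + $800.25 = $2,469.00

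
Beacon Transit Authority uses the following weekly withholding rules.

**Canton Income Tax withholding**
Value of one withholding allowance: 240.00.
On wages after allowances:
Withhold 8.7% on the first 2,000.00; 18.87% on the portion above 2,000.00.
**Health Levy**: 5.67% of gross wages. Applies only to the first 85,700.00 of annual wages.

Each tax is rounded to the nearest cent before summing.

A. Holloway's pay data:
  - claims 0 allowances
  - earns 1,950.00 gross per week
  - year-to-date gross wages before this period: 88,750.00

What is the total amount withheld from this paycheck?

169.65

Canton Income Tax: taxable = 1,950.00
  8.7% × 1,950.00 = 169.65
Health Levy: YTD 88,750.00 ≥ cap 85,700.00 → 0.00
Total: 169.65 + 0.00 = 169.65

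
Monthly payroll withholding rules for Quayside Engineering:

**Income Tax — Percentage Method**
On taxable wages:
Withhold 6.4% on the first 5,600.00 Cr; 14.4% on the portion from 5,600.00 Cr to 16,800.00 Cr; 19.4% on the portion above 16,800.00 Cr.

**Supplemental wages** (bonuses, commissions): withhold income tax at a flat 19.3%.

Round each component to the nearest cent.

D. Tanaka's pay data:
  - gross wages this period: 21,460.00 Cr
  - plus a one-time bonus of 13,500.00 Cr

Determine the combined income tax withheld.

Income Tax: taxable = 21,460.00 Cr
  1,971.20 Cr + 19.4% × (21,460.00 Cr − 16,800.00 Cr) = 1,971.20 Cr + 19.4% × 4,660.00 Cr = 2,875.24 Cr
Supplemental (19.3% flat on bonus): 19.3% × 13,500.00 Cr = 2,605.50 Cr
Total income tax: 2,875.24 Cr + 2,605.50 Cr = 5,480.74 Cr

5,480.74 Cr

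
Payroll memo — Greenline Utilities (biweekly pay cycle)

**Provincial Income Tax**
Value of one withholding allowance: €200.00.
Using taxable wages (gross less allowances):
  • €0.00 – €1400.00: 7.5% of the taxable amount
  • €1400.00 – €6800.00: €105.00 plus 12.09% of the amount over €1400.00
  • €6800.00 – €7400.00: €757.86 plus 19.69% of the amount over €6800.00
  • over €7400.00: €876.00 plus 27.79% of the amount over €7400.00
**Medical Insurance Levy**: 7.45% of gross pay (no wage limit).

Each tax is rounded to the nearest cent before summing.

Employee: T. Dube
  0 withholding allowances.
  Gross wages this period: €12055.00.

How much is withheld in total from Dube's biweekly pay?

€3067.72

Provincial Income Tax: taxable = €12055.00
  €876.00 + 27.79% × (€12055.00 − €7400.00) = €876.00 + 27.79% × €4655.00 = €2169.62
Medical Insurance Levy: 7.45% × €12055.00 = €898.10
Total: €2169.62 + €898.10 = €3067.72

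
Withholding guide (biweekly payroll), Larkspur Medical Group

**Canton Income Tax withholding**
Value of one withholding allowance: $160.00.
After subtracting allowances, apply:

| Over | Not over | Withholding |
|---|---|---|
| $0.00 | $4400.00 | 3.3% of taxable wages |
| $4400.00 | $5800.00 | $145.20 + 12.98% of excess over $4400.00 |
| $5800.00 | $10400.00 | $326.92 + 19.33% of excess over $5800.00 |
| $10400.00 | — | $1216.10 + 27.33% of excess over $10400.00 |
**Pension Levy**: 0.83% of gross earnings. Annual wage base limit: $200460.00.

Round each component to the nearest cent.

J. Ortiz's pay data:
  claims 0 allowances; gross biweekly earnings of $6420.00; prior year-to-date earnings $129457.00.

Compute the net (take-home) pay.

Canton Income Tax: taxable = $6420.00
  $326.92 + 19.33% × ($6420.00 − $5800.00) = $326.92 + 19.33% × $620.00 = $446.77
Pension Levy: 0.83% × $6420.00 = $53.29
Total withheld: $446.77 + $53.29 = $500.06
Net pay: $6420.00 − $500.06 = $5919.94

$5919.94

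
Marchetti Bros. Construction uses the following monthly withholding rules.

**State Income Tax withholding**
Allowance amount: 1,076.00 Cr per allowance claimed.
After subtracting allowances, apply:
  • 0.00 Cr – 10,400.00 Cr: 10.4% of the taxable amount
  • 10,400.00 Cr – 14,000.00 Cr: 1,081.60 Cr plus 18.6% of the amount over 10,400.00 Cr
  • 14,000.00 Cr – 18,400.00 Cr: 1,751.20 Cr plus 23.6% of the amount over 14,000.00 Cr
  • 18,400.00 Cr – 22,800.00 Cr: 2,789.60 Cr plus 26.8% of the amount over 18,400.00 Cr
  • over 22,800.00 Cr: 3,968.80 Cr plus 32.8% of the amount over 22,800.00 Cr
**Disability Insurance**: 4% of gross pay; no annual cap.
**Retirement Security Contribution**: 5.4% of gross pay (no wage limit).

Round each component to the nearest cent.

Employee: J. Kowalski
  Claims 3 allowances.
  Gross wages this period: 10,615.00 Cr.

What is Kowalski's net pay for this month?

8,848.94 Cr

State Income Tax: taxable = 10,615.00 Cr − 3×1,076.00 Cr = 7,387.00 Cr
  10.4% × 7,387.00 Cr = 768.25 Cr
Disability Insurance: 4% × 10,615.00 Cr = 424.60 Cr
Retirement Security Contribution: 5.4% × 10,615.00 Cr = 573.21 Cr
Total withheld: 768.25 Cr + 424.60 Cr + 573.21 Cr = 1,766.06 Cr
Net pay: 10,615.00 Cr − 1,766.06 Cr = 8,848.94 Cr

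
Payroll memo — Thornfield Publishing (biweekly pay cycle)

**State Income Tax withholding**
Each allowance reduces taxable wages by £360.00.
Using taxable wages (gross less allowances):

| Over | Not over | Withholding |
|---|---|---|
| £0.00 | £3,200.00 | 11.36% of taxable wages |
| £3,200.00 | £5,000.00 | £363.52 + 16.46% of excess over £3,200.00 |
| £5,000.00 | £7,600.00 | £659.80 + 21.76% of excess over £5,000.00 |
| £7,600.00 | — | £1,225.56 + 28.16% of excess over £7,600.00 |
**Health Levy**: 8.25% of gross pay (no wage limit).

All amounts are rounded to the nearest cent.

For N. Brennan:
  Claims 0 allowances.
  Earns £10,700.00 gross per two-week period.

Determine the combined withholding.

State Income Tax: taxable = £10,700.00
  £1,225.56 + 28.16% × (£10,700.00 − £7,600.00) = £1,225.56 + 28.16% × £3,100.00 = £2,098.52
Health Levy: 8.25% × £10,700.00 = £882.75
Total: £2,098.52 + £882.75 = £2,981.27

£2,981.27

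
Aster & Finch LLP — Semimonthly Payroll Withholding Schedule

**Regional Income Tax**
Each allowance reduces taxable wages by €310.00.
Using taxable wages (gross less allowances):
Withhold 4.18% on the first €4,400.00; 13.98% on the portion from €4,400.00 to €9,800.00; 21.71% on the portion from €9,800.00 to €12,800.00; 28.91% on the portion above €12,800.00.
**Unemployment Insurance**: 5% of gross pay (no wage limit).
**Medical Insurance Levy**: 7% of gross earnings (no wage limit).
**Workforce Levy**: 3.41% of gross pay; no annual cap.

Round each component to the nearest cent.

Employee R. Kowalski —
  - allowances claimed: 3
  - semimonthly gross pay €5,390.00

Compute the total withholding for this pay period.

Regional Income Tax: taxable = €5,390.00 − 3×€310.00 = €4,460.00
  €183.92 + 13.98% × (€4,460.00 − €4,400.00) = €183.92 + 13.98% × €60.00 = €192.31
Unemployment Insurance: 5% × €5,390.00 = €269.50
Medical Insurance Levy: 7% × €5,390.00 = €377.30
Workforce Levy: 3.41% × €5,390.00 = €183.80
Total: €192.31 + €269.50 + €377.30 + €183.80 = €1,022.91

€1,022.91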